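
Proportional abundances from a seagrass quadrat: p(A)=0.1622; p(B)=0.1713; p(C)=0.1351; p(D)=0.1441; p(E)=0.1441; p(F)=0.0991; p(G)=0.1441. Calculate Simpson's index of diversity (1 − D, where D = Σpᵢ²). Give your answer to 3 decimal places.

0.854

D = 0.1622² + 0.1713² + 0.1351² + 0.1441² + 0.1441² + 0.0991² + 0.1441² = 0.02631 + 0.02934 + 0.01825 + 0.02076 + 0.02076 + 0.00982 + 0.02076 = 0.14602 (working shown to 5 dp, full precision carried).
So 1 − D = 0.85398, i.e. 0.854 to 3 decimal places.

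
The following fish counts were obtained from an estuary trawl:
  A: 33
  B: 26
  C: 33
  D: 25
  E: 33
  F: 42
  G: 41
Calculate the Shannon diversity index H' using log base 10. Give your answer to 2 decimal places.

0.84

Total N = 33+26+33+25+33+42+41 = 233, so the proportions are 0.1416, 0.1116, 0.1416, 0.1073, 0.1416, 0.1803, 0.176 (working shown to 4 dp, full precision carried).
Each pᵢ log₁₀ pᵢ term: 0.1416×(-0.8488)=-0.1202, 0.1116×(-0.9524)=-0.1063, 0.1416×(-0.8488)=-0.1202, 0.1073×(-0.9694)=-0.1040, 0.1416×(-0.8488)=-0.1202, 0.1803×(-0.7441)=-0.1341, 0.176×(-0.7546)=-0.1328.
Sum = -0.8379, so H' = 0.84.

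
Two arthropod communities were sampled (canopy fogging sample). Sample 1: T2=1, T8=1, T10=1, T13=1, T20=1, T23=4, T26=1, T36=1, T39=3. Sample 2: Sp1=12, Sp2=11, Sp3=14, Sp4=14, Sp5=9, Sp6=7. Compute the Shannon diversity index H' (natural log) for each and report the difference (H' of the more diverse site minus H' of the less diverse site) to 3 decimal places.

0.243

Sample 1: N=14, proportions 0.07143, 0.07143, 0.07143, 0.07143, 0.07143, 0.28571, 0.07143, 0.07143, 0.21429, giving H' = 2.00756 (working shown to 5 dp, full precision carried).
Sample 2: N=67, proportions 0.1791, 0.16418, 0.20896, 0.20896, 0.13433, 0.10448, giving H' = 1.76461.
Difference = |2.00756 − 1.76461| = 0.24295, i.e. 0.243 to 3 decimal places.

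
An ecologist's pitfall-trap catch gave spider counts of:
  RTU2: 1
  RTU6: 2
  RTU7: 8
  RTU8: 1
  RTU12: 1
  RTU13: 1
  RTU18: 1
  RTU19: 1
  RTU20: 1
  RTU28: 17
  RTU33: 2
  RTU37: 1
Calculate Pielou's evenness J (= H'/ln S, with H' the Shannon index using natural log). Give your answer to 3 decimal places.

Total N = 1+2+8+1+1+1+1+1+1+17+2+1 = 37, so the proportions are 0.02703, 0.05405, 0.21622, 0.02703, 0.02703, 0.02703, 0.02703, 0.02703, 0.02703, 0.45946, 0.05405, 0.02703 (working shown to 5 dp, full precision carried).
H' = −Σ pᵢ ln pᵢ = −((-0.09759) + (-0.15772) + (-0.33113) + (-0.09759) + (-0.09759) + (-0.09759) + (-0.09759) + (-0.09759) + (-0.09759) + (-0.35732) + (-0.15772) + (-0.09759)) = 1.78463.
With S = 12 species, ln S = 2.48491, so J = 1.78463/2.48491 = 0.71819, i.e. 0.718 to 3 decimal places.

0.718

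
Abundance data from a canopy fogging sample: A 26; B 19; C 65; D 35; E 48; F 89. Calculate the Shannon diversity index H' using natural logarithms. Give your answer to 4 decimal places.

1.6641

Total N = 26+19+65+35+48+89 = 282, so the proportions are 0.092199, 0.067376, 0.230496, 0.124113, 0.170213, 0.315603 (working shown to 6 dp, full precision carried).
Each pᵢ ln pᵢ term: 0.092199×(-2.383811)=-0.219784, 0.067376×(-2.697468)=-0.181744, 0.230496×(-1.467520)=-0.338258, 0.124113×(-2.086559)=-0.258970, 0.170213×(-1.770706)=-0.301397, 0.315603×(-1.153271)=-0.363976.
Sum = -1.664129, so H' = 1.6641.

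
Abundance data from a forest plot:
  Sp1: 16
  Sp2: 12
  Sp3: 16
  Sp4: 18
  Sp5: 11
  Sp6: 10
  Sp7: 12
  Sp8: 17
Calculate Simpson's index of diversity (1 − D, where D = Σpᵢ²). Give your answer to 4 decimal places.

Total N = 16+12+16+18+11+10+12+17 = 112, so the proportions are 0.142857, 0.107143, 0.142857, 0.160714, 0.098214, 0.089286, 0.107143, 0.151786 (working shown to 6 dp, full precision carried).
D = 0.142857² + 0.107143² + 0.142857² + 0.160714² + 0.098214² + 0.089286² + 0.107143² + 0.151786² = 0.020408 + 0.011480 + 0.020408 + 0.025829 + 0.009646 + 0.007972 + 0.011480 + 0.023039 = 0.130261.
So 1 − D = 0.869739, i.e. 0.8697 to 4 decimal places.

0.8697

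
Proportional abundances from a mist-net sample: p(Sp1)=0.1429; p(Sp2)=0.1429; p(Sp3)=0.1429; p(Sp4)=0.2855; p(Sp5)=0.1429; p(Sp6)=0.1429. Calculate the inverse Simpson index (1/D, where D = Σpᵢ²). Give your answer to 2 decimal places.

D = 0.1429² + 0.1429² + 0.1429² + 0.2855² + 0.1429² + 0.1429² = 0.020420 + 0.020420 + 0.020420 + 0.081510 + 0.020420 + 0.020420 = 0.183612 (working shown to 6 dp, full precision carried).
So 1/D = 5.4463, i.e. 5.45 to 2 decimal places.

5.45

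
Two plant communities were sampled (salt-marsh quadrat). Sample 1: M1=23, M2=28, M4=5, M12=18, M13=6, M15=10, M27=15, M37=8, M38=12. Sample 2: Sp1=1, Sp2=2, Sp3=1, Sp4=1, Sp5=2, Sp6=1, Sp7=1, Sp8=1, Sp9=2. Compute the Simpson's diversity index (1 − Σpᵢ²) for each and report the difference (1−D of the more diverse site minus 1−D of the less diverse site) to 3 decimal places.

0.018

Sample 1: N=125, proportions 0.184, 0.224, 0.04, 0.144, 0.048, 0.08, 0.12, 0.064, 0.096, giving 1−D = 0.85722 (working shown to 5 dp, full precision carried).
Sample 2: N=12, proportions 0.08333, 0.16667, 0.08333, 0.08333, 0.16667, 0.08333, 0.08333, 0.08333, 0.16667, giving 1−D = 0.87500.
Difference = |0.85722 − 0.87500| = 0.01778, i.e. 0.018 to 3 decimal places.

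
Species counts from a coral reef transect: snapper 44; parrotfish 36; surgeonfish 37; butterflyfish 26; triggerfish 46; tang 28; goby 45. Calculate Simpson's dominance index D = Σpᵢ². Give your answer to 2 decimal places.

0.15

Total N = 44+36+37+26+46+28+45 = 262, so the proportions are 0.1679, 0.1374, 0.1412, 0.0992, 0.1756, 0.1069, 0.1718 (working shown to 4 dp, full precision carried).
D = 0.1679² + 0.1374² + 0.1412² + 0.0992² + 0.1756² + 0.1069² + 0.1718² = 0.0282 + 0.0189 + 0.0199 + 0.0098 + 0.0308 + 0.0114 + 0.0295 = 0.1486.
To 2 decimal places, D = 0.15.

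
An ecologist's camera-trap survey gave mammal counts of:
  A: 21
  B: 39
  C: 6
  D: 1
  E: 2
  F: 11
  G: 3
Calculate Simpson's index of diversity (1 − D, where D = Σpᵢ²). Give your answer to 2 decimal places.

Total N = 21+39+6+1+2+11+3 = 83, so the proportions are 0.253, 0.4699, 0.0723, 0.012, 0.0241, 0.1325, 0.0361 (working shown to 4 dp, full precision carried).
D = 0.253² + 0.4699² + 0.0723² + 0.012² + 0.0241² + 0.1325² + 0.0361² = 0.0640 + 0.2208 + 0.0052 + 0.0001 + 0.0006 + 0.0176 + 0.0013 = 0.3096.
So 1 − D = 0.6904, i.e. 0.69 to 2 decimal places.

0.69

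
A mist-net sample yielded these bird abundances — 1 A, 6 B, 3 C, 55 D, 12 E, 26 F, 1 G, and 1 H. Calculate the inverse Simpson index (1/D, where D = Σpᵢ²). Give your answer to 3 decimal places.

2.832

Total N = 1+6+3+55+12+26+1+1 = 105, so the proportions are 0.009524, 0.057143, 0.028571, 0.52381, 0.114286, 0.247619, 0.009524, 0.009524 (working shown to 6 dp, full precision carried).
D = 0.009524² + 0.057143² + 0.028571² + 0.52381² + 0.114286² + 0.247619² + 0.009524² + 0.009524² = 0.000091 + 0.003265 + 0.000816 + 0.274376 + 0.013061 + 0.061315 + 0.000091 + 0.000091 = 0.353107.
So 1/D = 2.83201, i.e. 2.832 to 3 decimal places.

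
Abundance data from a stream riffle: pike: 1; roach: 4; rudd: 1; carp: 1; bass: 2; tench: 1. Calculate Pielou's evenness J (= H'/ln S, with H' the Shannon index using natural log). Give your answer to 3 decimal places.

Total N = 1+4+1+1+2+1 = 10, so the proportions are 0.1, 0.4, 0.1, 0.1, 0.2, 0.1 (working shown to 5 dp, full precision carried).
H' = −Σ pᵢ ln pᵢ = −((-0.23026) + (-0.36652) + (-0.23026) + (-0.23026) + (-0.32189) + (-0.23026)) = 1.60944.
With S = 6 species, ln S = 1.79176, so J = 1.60944/1.79176 = 0.89824, i.e. 0.898 to 3 decimal places.

0.898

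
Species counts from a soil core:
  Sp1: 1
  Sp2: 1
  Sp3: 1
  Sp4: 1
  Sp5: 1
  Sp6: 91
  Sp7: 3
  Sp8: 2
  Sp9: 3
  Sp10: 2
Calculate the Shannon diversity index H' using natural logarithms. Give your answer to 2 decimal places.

Total N = 1+1+1+1+1+91+3+2+3+2 = 106, so the proportions are 0.0094, 0.0094, 0.0094, 0.0094, 0.0094, 0.8585, 0.0283, 0.0189, 0.0283, 0.0189 (working shown to 4 dp, full precision carried).
Each pᵢ ln pᵢ term: 0.0094×(-4.6634)=-0.0440, 0.0094×(-4.6634)=-0.0440, 0.0094×(-4.6634)=-0.0440, 0.0094×(-4.6634)=-0.0440, 0.0094×(-4.6634)=-0.0440, 0.8585×(-0.1526)=-0.1310, 0.0283×(-3.5648)=-0.1009, 0.0189×(-3.9703)=-0.0749, 0.0283×(-3.5648)=-0.1009, 0.0189×(-3.9703)=-0.0749.
Sum = -0.7026, so H' = 0.70.

0.70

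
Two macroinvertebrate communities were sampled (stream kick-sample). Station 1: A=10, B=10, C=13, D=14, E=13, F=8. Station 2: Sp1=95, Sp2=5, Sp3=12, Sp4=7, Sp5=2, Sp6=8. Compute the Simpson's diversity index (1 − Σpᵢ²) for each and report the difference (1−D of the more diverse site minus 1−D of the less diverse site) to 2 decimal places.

0.39

Station 1: N=68, proportions 0.1471, 0.1471, 0.1912, 0.2059, 0.1912, 0.1176, giving 1−D = 0.8274 (working shown to 4 dp, full precision carried).
Station 2: N=129, proportions 0.7364, 0.0388, 0.093, 0.0543, 0.0155, 0.062, giving 1−D = 0.4405.
Difference = |0.8274 − 0.4405| = 0.3869, i.e. 0.39 to 2 decimal places.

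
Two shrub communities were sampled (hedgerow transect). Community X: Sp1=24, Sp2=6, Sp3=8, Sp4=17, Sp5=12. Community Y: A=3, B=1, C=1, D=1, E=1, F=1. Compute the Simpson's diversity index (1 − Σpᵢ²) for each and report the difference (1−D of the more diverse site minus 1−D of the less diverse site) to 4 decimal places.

Community X: N=67, proportions 0.358209, 0.089552, 0.119403, 0.253731, 0.179104, giving 1−D = 0.752952 (working shown to 6 dp, full precision carried).
Community Y: N=8, proportions 0.375, 0.125, 0.125, 0.125, 0.125, 0.125, giving 1−D = 0.781250.
Difference = |0.752952 − 0.781250| = 0.028298, i.e. 0.0283 to 4 decimal places.

0.0283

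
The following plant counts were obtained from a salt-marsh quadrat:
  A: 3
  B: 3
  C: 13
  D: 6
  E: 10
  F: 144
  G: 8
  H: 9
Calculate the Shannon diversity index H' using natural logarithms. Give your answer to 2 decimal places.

1.06

Total N = 3+3+13+6+10+144+8+9 = 196, so the proportions are 0.01531, 0.01531, 0.06633, 0.03061, 0.05102, 0.73469, 0.04082, 0.04592 (working shown to 5 dp, full precision carried).
Each pᵢ ln pᵢ term: 0.01531×(-4.17950)=-0.06397, 0.01531×(-4.17950)=-0.06397, 0.06633×(-2.71317)=-0.17995, 0.03061×(-3.48636)=-0.10673, 0.05102×(-2.97553)=-0.15181, 0.73469×(-0.30830)=-0.22651, 0.04082×(-3.19867)=-0.13056, 0.04592×(-3.08089)=-0.14147.
Sum = -1.06497, so H' = 1.06.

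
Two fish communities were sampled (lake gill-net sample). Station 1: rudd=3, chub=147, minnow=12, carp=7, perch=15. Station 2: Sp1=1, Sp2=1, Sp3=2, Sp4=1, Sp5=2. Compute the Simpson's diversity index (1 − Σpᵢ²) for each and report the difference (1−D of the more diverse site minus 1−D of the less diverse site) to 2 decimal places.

0.43

Station 1: N=184, proportions 0.0163, 0.7989, 0.0652, 0.038, 0.0815, giving 1−D = 0.3491 (working shown to 4 dp, full precision carried).
Station 2: N=7, proportions 0.1429, 0.1429, 0.2857, 0.1429, 0.2857, giving 1−D = 0.7755.
Difference = |0.3491 − 0.7755| = 0.4264, i.e. 0.43 to 2 decimal places.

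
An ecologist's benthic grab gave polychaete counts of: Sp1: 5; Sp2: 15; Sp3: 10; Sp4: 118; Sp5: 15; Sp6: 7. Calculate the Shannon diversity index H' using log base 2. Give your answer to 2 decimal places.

Total N = 5+15+10+118+15+7 = 170, so the proportions are 0.0294, 0.0882, 0.0588, 0.6941, 0.0882, 0.0412 (working shown to 4 dp, full precision carried).
Each pᵢ log₂ pᵢ term: 0.0294×(-5.0875)=-0.1496, 0.0882×(-3.5025)=-0.3090, 0.0588×(-4.0875)=-0.2404, 0.6941×(-0.5267)=-0.3656, 0.0882×(-3.5025)=-0.3090, 0.0412×(-4.6020)=-0.1895.
Sum = -1.5633, so H' = 1.56.

1.56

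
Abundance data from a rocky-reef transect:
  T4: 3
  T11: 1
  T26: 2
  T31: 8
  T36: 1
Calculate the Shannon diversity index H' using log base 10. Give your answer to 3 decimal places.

0.559

Total N = 3+1+2+8+1 = 15, so the proportions are 0.2, 0.06667, 0.13333, 0.53333, 0.06667 (working shown to 5 dp, full precision carried).
Each pᵢ log₁₀ pᵢ term: 0.2×(-0.69897)=-0.13979, 0.06667×(-1.17609)=-0.07841, 0.13333×(-0.87506)=-0.11667, 0.53333×(-0.27300)=-0.14560, 0.06667×(-1.17609)=-0.07841.
Sum = -0.55888, so H' = 0.559.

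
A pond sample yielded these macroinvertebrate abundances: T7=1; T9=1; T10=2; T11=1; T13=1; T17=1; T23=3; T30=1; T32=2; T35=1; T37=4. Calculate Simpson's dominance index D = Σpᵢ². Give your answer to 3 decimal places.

0.123

Total N = 1+1+2+1+1+1+3+1+2+1+4 = 18, so the proportions are 0.05556, 0.05556, 0.11111, 0.05556, 0.05556, 0.05556, 0.16667, 0.05556, 0.11111, 0.05556, 0.22222 (working shown to 5 dp, full precision carried).
D = 0.05556² + 0.05556² + 0.11111² + 0.05556² + 0.05556² + 0.05556² + 0.16667² + 0.05556² + 0.11111² + 0.05556² + 0.22222² = 0.00309 + 0.00309 + 0.01235 + 0.00309 + 0.00309 + 0.00309 + 0.02778 + 0.00309 + 0.01235 + 0.00309 + 0.04938 = 0.12346.
To 3 decimal places, D = 0.123.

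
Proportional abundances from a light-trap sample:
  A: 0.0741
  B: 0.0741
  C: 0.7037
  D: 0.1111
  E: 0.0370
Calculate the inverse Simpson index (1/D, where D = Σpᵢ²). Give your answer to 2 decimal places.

D = 0.0741² + 0.0741² + 0.7037² + 0.1111² + 0.037² = 0.00549 + 0.00549 + 0.49519 + 0.01234 + 0.00137 = 0.51989 (working shown to 5 dp, full precision carried).
So 1/D = 1.9235, i.e. 1.92 to 2 decimal places.

1.92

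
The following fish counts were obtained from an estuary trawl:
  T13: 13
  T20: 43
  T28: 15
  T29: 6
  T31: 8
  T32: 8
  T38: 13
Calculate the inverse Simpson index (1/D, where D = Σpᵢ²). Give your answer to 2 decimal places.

Total N = 13+43+15+6+8+8+13 = 106, so the proportions are 0.122642, 0.40566, 0.141509, 0.056604, 0.075472, 0.075472, 0.122642 (working shown to 6 dp, full precision carried).
D = 0.122642² + 0.40566² + 0.141509² + 0.056604² + 0.075472² + 0.075472² + 0.122642² = 0.015041 + 0.164560 + 0.020025 + 0.003204 + 0.005696 + 0.005696 + 0.015041 = 0.229263.
So 1/D = 4.3618, i.e. 4.36 to 2 decimal places.

4.36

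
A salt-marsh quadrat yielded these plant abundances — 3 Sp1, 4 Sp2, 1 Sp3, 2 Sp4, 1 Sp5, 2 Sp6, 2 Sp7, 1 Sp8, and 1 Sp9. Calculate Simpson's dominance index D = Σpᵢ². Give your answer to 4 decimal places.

Total N = 3+4+1+2+1+2+2+1+1 = 17, so the proportions are 0.176471, 0.235294, 0.058824, 0.117647, 0.058824, 0.117647, 0.117647, 0.058824, 0.058824 (working shown to 6 dp, full precision carried).
D = 0.176471² + 0.235294² + 0.058824² + 0.117647² + 0.058824² + 0.117647² + 0.117647² + 0.058824² + 0.058824² = 0.031142 + 0.055363 + 0.003460 + 0.013841 + 0.003460 + 0.013841 + 0.013841 + 0.003460 + 0.003460 = 0.141869.
To 4 decimal places, D = 0.1419.

0.1419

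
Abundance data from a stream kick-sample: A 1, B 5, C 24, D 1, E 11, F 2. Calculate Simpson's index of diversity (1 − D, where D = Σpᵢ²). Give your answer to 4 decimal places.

0.6240

Total N = 1+5+24+1+11+2 = 44, so the proportions are 0.022727, 0.113636, 0.545455, 0.022727, 0.25, 0.045455 (working shown to 6 dp, full precision carried).
D = 0.022727² + 0.113636² + 0.545455² + 0.022727² + 0.25² + 0.045455² = 0.000517 + 0.012913 + 0.297521 + 0.000517 + 0.062500 + 0.002066 = 0.376033.
So 1 − D = 0.623967, i.e. 0.6240 to 4 decimal places.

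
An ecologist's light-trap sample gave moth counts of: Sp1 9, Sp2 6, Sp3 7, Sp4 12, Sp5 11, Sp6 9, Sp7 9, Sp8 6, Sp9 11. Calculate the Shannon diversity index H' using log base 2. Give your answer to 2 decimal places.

Total N = 9+6+7+12+11+9+9+6+11 = 80, so the proportions are 0.1125, 0.075, 0.0875, 0.15, 0.1375, 0.1125, 0.1125, 0.075, 0.1375 (working shown to 4 dp, full precision carried).
Each pᵢ log₂ pᵢ term: 0.1125×(-3.1520)=-0.3546, 0.075×(-3.7370)=-0.2803, 0.0875×(-3.5146)=-0.3075, 0.15×(-2.7370)=-0.4105, 0.1375×(-2.8625)=-0.3936, 0.1125×(-3.1520)=-0.3546, 0.1125×(-3.1520)=-0.3546, 0.075×(-3.7370)=-0.2803, 0.1375×(-2.8625)=-0.3936.
Sum = -3.1296, so H' = 3.13.

3.13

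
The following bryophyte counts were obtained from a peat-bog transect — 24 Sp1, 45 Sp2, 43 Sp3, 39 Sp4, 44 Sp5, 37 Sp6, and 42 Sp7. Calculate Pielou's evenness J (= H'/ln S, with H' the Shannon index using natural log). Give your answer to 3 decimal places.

0.992

Total N = 24+45+43+39+44+37+42 = 274, so the proportions are 0.08759, 0.16423, 0.15693, 0.14234, 0.16058, 0.13504, 0.15328 (working shown to 5 dp, full precision carried).
H' = −Σ pᵢ ln pᵢ = −((-0.21329) + (-0.29668) + (-0.29063) + (-0.27749) + (-0.29370) + (-0.27037) + (-0.28748)) = 1.92965.
With S = 7 species, ln S = 1.94591, so J = 1.92965/1.94591 = 0.99164, i.e. 0.992 to 3 decimal places.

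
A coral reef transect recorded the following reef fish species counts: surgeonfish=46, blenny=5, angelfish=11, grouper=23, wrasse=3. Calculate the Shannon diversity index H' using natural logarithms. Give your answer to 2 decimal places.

Total N = 46+5+11+23+3 = 88, so the proportions are 0.5227, 0.0568, 0.125, 0.2614, 0.0341 (working shown to 4 dp, full precision carried).
Each pᵢ ln pᵢ term: 0.5227×(-0.6487)=-0.3391, 0.0568×(-2.8679)=-0.1629, 0.125×(-2.0794)=-0.2599, 0.2614×(-1.3418)=-0.3507, 0.0341×(-3.3787)=-0.1152.
Sum = -1.2279, so H' = 1.23.

1.23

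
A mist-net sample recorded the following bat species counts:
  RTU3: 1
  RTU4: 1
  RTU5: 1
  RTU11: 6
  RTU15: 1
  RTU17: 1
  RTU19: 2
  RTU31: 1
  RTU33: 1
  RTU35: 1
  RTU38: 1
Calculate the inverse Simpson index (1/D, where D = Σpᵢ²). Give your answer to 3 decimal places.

Total N = 1+1+1+6+1+1+2+1+1+1+1 = 17, so the proportions are 0.0588235, 0.0588235, 0.0588235, 0.3529412, 0.0588235, 0.0588235, 0.1176471, 0.0588235, 0.0588235, 0.0588235, 0.0588235 (working shown to 7 dp, full precision carried).
D = 0.0588235² + 0.0588235² + 0.0588235² + 0.3529412² + 0.0588235² + 0.0588235² + 0.1176471² + 0.0588235² + 0.0588235² + 0.0588235² + 0.0588235² = 0.0034602 + 0.0034602 + 0.0034602 + 0.1245675 + 0.0034602 + 0.0034602 + 0.0138408 + 0.0034602 + 0.0034602 + 0.0034602 + 0.0034602 = 0.1695502.
So 1/D = 5.89796, i.e. 5.898 to 3 decimal places.

5.898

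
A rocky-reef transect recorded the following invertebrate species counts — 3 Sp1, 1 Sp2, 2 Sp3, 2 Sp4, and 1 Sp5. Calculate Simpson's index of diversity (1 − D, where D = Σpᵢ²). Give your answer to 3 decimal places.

0.765

Total N = 3+1+2+2+1 = 9, so the proportions are 0.33333, 0.11111, 0.22222, 0.22222, 0.11111 (working shown to 5 dp, full precision carried).
D = 0.33333² + 0.11111² + 0.22222² + 0.22222² + 0.11111² = 0.11111 + 0.01235 + 0.04938 + 0.04938 + 0.01235 = 0.23457.
So 1 − D = 0.76543, i.e. 0.765 to 3 decimal places.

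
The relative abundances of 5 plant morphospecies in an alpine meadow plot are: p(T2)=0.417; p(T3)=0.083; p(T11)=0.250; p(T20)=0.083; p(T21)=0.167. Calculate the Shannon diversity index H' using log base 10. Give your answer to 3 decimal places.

Each pᵢ log₁₀ pᵢ term (working shown to 5 dp, full precision carried): 0.417×(-0.37986)=-0.15840, 0.083×(-1.08092)=-0.08972, 0.25×(-0.60206)=-0.15051, 0.083×(-1.08092)=-0.08972, 0.167×(-0.77728)=-0.12981.
Sum = -0.61816, so H' = 0.618.

0.618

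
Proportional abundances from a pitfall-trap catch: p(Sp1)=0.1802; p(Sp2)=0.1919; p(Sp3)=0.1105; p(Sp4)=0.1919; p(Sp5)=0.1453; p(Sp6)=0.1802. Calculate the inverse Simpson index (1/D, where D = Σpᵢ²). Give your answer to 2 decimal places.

D = 0.1802² + 0.1919² + 0.1105² + 0.1919² + 0.1453² + 0.1802² = 0.032472 + 0.036826 + 0.012210 + 0.036826 + 0.021112 + 0.032472 = 0.171918 (working shown to 6 dp, full precision carried).
So 1/D = 5.8167, i.e. 5.82 to 2 decimal places.

5.82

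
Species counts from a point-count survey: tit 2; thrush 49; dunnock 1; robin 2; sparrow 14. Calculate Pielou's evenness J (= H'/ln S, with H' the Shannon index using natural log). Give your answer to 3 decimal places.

Total N = 2+49+1+2+14 = 68, so the proportions are 0.02941, 0.72059, 0.01471, 0.02941, 0.20588 (working shown to 5 dp, full precision carried).
H' = −Σ pᵢ ln pᵢ = −((-0.10372) + (-0.23613) + (-0.06205) + (-0.10372) + (-0.32539)) = 0.83100.
With S = 5 species, ln S = 1.60944, so J = 0.83100/1.60944 = 0.51633, i.e. 0.516 to 3 decimal places.

0.516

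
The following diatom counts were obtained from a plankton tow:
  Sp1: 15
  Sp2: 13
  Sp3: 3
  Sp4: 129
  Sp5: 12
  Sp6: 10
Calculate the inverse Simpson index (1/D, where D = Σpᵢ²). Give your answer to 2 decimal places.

1.92

Total N = 15+13+3+129+12+10 = 182, so the proportions are 0.08242, 0.07143, 0.01648, 0.70879, 0.06593, 0.05495 (working shown to 5 dp, full precision carried).
D = 0.08242² + 0.07143² + 0.01648² + 0.70879² + 0.06593² + 0.05495² = 0.00679 + 0.00510 + 0.00027 + 0.50238 + 0.00435 + 0.00302 = 0.52192.
So 1/D = 1.9160, i.e. 1.92 to 2 decimal places.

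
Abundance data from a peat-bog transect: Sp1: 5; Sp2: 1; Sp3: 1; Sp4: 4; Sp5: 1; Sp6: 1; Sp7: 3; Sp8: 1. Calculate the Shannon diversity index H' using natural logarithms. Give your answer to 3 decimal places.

Total N = 5+1+1+4+1+1+3+1 = 17, so the proportions are 0.29412, 0.05882, 0.05882, 0.23529, 0.05882, 0.05882, 0.17647, 0.05882 (working shown to 5 dp, full precision carried).
Each pᵢ ln pᵢ term: 0.29412×(-1.22378)=-0.35993, 0.05882×(-2.83321)=-0.16666, 0.05882×(-2.83321)=-0.16666, 0.23529×(-1.44692)=-0.34045, 0.05882×(-2.83321)=-0.16666, 0.05882×(-2.83321)=-0.16666, 0.17647×(-1.73460)=-0.30611, 0.05882×(-2.83321)=-0.16666.
Sum = -1.83979, so H' = 1.840.

1.840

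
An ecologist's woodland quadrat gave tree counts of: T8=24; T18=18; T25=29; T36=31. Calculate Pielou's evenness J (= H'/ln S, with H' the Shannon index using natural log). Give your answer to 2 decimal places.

Total N = 24+18+29+31 = 102, so the proportions are 0.2353, 0.1765, 0.2843, 0.3039 (working shown to 4 dp, full precision carried).
H' = −Σ pᵢ ln pᵢ = −((-0.3405) + (-0.3061) + (-0.3576) + (-0.3620)) = 1.3661.
With S = 4 species, ln S = 1.3863, so J = 1.3661/1.3863 = 0.9854, i.e. 0.99 to 2 decimal places.

0.99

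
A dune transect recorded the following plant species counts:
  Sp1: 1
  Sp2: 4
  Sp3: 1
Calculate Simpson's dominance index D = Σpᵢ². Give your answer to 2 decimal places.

0.50

Total N = 1+4+1 = 6, so the proportions are 0.1667, 0.6667, 0.1667 (working shown to 4 dp, full precision carried).
D = 0.1667² + 0.6667² + 0.1667² = 0.0278 + 0.4444 + 0.0278 = 0.5000.
To 2 decimal places, D = 0.50.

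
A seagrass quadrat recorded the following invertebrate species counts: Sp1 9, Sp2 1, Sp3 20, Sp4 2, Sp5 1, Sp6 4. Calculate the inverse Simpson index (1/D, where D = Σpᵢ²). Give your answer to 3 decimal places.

Total N = 9+1+20+2+1+4 = 37, so the proportions are 0.243243, 0.027027, 0.540541, 0.054054, 0.027027, 0.108108 (working shown to 6 dp, full precision carried).
D = 0.243243² + 0.027027² + 0.540541² + 0.054054² + 0.027027² + 0.108108² = 0.059167 + 0.000730 + 0.292184 + 0.002922 + 0.000730 + 0.011687 = 0.367421.
So 1/D = 2.72167, i.e. 2.722 to 3 decimal places.

2.722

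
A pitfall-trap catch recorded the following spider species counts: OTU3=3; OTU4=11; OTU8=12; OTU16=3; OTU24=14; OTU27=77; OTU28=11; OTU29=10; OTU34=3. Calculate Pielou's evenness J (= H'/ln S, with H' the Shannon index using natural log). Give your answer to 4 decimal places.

Total N = 3+11+12+3+14+77+11+10+3 = 144, so the proportions are 0.020833, 0.076389, 0.083333, 0.020833, 0.097222, 0.534722, 0.076389, 0.069444, 0.020833 (working shown to 6 dp, full precision carried).
H' = −Σ pᵢ ln pᵢ = −((-0.080650) + (-0.196466) + (-0.207076) + (-0.080650) + (-0.226601) + (-0.334740) + (-0.196466) + (-0.185224) + (-0.080650)) = 1.588523.
With S = 9 species, ln S = 2.197225, so J = 1.588523/2.197225 = 0.722968, i.e. 0.7230 to 4 decimal places.

0.7230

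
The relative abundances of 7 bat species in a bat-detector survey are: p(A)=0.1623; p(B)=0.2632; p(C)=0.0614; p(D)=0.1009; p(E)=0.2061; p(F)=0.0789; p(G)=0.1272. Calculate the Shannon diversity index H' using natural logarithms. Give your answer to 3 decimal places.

1.837

Each pᵢ ln pᵢ term (working shown to 5 dp, full precision carried): 0.1623×(-1.81831)=-0.29511, 0.2632×(-1.33484)=-0.35133, 0.0614×(-2.79035)=-0.17133, 0.1009×(-2.29363)=-0.23143, 0.2061×(-1.57939)=-0.32551, 0.0789×(-2.53957)=-0.20037, 0.1272×(-2.06199)=-0.26229.
Sum = -1.83737, so H' = 1.837.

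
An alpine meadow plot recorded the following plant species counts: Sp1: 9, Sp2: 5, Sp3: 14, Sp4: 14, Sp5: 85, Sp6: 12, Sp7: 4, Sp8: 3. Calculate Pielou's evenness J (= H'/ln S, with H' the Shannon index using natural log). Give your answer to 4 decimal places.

Total N = 9+5+14+14+85+12+4+3 = 146, so the proportions are 0.061644, 0.034247, 0.09589, 0.09589, 0.582192, 0.082192, 0.027397, 0.020548 (working shown to 6 dp, full precision carried).
H' = −Σ pᵢ ln pᵢ = −((-0.171763) + (-0.115554) + (-0.224820) + (-0.224820) + (-0.314940) + (-0.205373) + (-0.098557) + (-0.079829)) = 1.435654.
With S = 8 species, ln S = 2.079442, so J = 1.435654/2.079442 = 0.690404, i.e. 0.6904 to 4 decimal places.

0.6904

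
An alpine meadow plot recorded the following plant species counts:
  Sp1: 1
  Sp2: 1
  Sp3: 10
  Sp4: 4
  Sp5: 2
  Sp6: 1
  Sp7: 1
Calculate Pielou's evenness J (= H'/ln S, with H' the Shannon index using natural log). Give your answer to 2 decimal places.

Total N = 1+1+10+4+2+1+1 = 20, so the proportions are 0.05, 0.05, 0.5, 0.2, 0.1, 0.05, 0.05 (working shown to 4 dp, full precision carried).
H' = −Σ pᵢ ln pᵢ = −((-0.1498) + (-0.1498) + (-0.3466) + (-0.3219) + (-0.2303) + (-0.1498) + (-0.1498)) = 1.4979.
With S = 7 species, ln S = 1.9459, so J = 1.4979/1.9459 = 0.7698, i.e. 0.77 to 2 decimal places.

0.77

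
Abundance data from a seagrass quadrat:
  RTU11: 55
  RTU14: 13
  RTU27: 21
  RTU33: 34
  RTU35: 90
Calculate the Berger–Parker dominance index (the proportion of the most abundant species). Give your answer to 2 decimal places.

0.42

Total N = 55+13+21+34+90 = 213, so the proportions are 0.2582, 0.061, 0.0986, 0.1596, 0.4225 (working shown to 4 dp, full precision carried).
The largest proportion is 0.4225, i.e. d = 0.42 to 2 decimal places.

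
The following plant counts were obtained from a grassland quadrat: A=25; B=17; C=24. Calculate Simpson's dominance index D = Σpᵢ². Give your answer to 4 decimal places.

0.3421

Total N = 25+17+24 = 66, so the proportions are 0.378788, 0.257576, 0.363636 (working shown to 6 dp, full precision carried).
D = 0.378788² + 0.257576² + 0.363636² = 0.143480 + 0.066345 + 0.132231 = 0.342057.
To 4 decimal places, D = 0.3421.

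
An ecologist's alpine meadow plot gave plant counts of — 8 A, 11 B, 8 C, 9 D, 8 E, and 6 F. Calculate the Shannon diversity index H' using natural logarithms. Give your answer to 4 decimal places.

1.7758

Total N = 8+11+8+9+8+6 = 50, so the proportions are 0.16, 0.22, 0.16, 0.18, 0.16, 0.12 (working shown to 6 dp, full precision carried).
Each pᵢ ln pᵢ term: 0.16×(-1.832581)=-0.293213, 0.22×(-1.514128)=-0.333108, 0.16×(-1.832581)=-0.293213, 0.18×(-1.714798)=-0.308664, 0.16×(-1.832581)=-0.293213, 0.12×(-2.120264)=-0.254432.
Sum = -1.775843, so H' = 1.7758.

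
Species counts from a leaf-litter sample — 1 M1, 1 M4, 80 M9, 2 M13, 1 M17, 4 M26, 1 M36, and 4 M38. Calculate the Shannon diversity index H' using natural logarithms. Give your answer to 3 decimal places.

0.681

Total N = 1+1+80+2+1+4+1+4 = 94, so the proportions are 0.01064, 0.01064, 0.85106, 0.02128, 0.01064, 0.04255, 0.01064, 0.04255 (working shown to 5 dp, full precision carried).
Each pᵢ ln pᵢ term: 0.01064×(-4.54329)=-0.04833, 0.01064×(-4.54329)=-0.04833, 0.85106×(-0.16127)=-0.13725, 0.02128×(-3.85015)=-0.08192, 0.01064×(-4.54329)=-0.04833, 0.04255×(-3.15700)=-0.13434, 0.01064×(-4.54329)=-0.04833, 0.04255×(-3.15700)=-0.13434.
Sum = -0.68118, so H' = 0.681.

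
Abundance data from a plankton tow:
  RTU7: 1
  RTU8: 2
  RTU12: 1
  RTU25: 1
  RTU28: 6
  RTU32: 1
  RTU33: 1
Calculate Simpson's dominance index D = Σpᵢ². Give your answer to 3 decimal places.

0.266

Total N = 1+2+1+1+6+1+1 = 13, so the proportions are 0.07692, 0.15385, 0.07692, 0.07692, 0.46154, 0.07692, 0.07692 (working shown to 5 dp, full precision carried).
D = 0.07692² + 0.15385² + 0.07692² + 0.07692² + 0.46154² + 0.07692² + 0.07692² = 0.00592 + 0.02367 + 0.00592 + 0.00592 + 0.21302 + 0.00592 + 0.00592 = 0.26627.
To 3 decimal places, D = 0.266.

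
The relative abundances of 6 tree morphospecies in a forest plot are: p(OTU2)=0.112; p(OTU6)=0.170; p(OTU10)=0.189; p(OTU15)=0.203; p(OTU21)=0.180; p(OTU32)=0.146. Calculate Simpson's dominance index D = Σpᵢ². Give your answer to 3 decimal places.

0.172

D = 0.112² + 0.17² + 0.189² + 0.203² + 0.18² + 0.146² = 0.01254 + 0.02890 + 0.03572 + 0.04121 + 0.03240 + 0.02132 = 0.17209 (working shown to 5 dp, full precision carried).
To 3 decimal places, D = 0.172.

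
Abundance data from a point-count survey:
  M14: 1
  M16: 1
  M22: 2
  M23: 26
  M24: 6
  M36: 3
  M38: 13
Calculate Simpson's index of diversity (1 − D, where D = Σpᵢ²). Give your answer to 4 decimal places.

Total N = 1+1+2+26+6+3+13 = 52, so the proportions are 0.019231, 0.019231, 0.038462, 0.5, 0.115385, 0.057692, 0.25 (working shown to 6 dp, full precision carried).
D = 0.019231² + 0.019231² + 0.038462² + 0.5² + 0.115385² + 0.057692² + 0.25² = 0.000370 + 0.000370 + 0.001479 + 0.250000 + 0.013314 + 0.003328 + 0.062500 = 0.331361.
So 1 − D = 0.668639, i.e. 0.6686 to 4 decimal places.

0.6686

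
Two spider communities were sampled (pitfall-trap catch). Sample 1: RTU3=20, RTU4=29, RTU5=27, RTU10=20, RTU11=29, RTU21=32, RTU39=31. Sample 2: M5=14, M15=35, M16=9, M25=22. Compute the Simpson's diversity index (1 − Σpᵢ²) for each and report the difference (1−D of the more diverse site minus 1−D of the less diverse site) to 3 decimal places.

0.163

Sample 1: N=188, proportions 0.10638, 0.15426, 0.14362, 0.10638, 0.15426, 0.17021, 0.16489, giving 1−D = 0.85299 (working shown to 5 dp, full precision carried).
Sample 2: N=80, proportions 0.175, 0.4375, 0.1125, 0.275, giving 1−D = 0.68969.
Difference = |0.85299 − 0.68969| = 0.16330, i.e. 0.163 to 3 decimal places.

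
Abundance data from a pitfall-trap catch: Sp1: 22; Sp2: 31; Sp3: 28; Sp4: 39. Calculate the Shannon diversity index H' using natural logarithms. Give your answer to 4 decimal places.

1.3655

Total N = 22+31+28+39 = 120, so the proportions are 0.183333, 0.258333, 0.233333, 0.325 (working shown to 6 dp, full precision carried).
Each pᵢ ln pᵢ term: 0.183333×(-1.696449)=-0.311016, 0.258333×(-1.353505)=-0.349655, 0.233333×(-1.455287)=-0.339567, 0.325×(-1.123930)=-0.365277.
Sum = -1.365515, so H' = 1.3655.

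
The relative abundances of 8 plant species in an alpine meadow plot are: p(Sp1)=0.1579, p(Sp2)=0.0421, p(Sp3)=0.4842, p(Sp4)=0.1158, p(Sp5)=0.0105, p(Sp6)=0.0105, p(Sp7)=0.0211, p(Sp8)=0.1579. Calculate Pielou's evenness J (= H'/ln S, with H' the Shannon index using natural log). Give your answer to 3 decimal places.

0.719

H' = −Σ pᵢ ln pᵢ = −((-0.29145) + (-0.13336) + (-0.35117) + (-0.24965) + (-0.04784) + (-0.04784) + (-0.08141) + (-0.29145)) = 1.49418 (working shown to 5 dp, full precision carried).
With S = 8 species, ln S = 2.07944, so J = 1.49418/2.07944 = 0.71855, i.e. 0.719 to 3 decimal places.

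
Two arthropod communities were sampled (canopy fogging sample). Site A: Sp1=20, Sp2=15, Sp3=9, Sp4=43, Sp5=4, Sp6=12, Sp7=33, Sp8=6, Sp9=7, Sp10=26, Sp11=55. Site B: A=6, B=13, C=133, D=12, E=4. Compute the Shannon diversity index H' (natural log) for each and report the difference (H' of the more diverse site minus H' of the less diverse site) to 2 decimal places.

1.34

Site A: N=230, proportions 0.0869565, 0.0652174, 0.0391304, 0.1869565, 0.0173913, 0.0521739, 0.1434783, 0.026087, 0.0304348, 0.1130435, 0.2391304, giving H' = 2.1238332 (working shown to 7 dp, full precision carried).
Site B: N=168, proportions 0.0357143, 0.077381, 0.7916667, 0.0714286, 0.0238095, giving H' = 0.7794676.
Difference = |2.1238332 − 0.7794676| = 1.3443656, i.e. 1.34 to 2 decimal places.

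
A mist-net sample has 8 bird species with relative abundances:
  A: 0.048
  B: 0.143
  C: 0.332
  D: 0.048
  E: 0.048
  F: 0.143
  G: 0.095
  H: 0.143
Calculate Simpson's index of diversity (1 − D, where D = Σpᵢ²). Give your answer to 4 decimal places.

0.8125

D = 0.048² + 0.143² + 0.332² + 0.048² + 0.048² + 0.143² + 0.095² + 0.143² = 0.002304 + 0.020449 + 0.110224 + 0.002304 + 0.002304 + 0.020449 + 0.009025 + 0.020449 = 0.187508 (working shown to 6 dp, full precision carried).
So 1 − D = 0.812492, i.e. 0.8125 to 4 decimal places.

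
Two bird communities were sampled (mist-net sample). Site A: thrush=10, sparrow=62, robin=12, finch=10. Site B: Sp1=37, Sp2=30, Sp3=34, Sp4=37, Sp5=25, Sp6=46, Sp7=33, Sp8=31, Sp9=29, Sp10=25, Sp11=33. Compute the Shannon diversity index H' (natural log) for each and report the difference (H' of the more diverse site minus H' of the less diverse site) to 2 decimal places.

1.37

Site A: N=94, proportions 0.1064, 0.6596, 0.1277, 0.1064, giving H' = 1.0140 (working shown to 4 dp, full precision carried).
Site B: N=360, proportions 0.1028, 0.0833, 0.0944, 0.1028, 0.0694, 0.1278, 0.0917, 0.0861, 0.0806, 0.0694, 0.0917, giving H' = 2.3831.
Difference = |1.0140 − 2.3831| = 1.3691, i.e. 1.37 to 2 decimal places.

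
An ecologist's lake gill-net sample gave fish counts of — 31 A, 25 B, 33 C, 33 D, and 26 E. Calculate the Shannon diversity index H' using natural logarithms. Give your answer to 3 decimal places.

1.603

Total N = 31+25+33+33+26 = 148, so the proportions are 0.20946, 0.16892, 0.22297, 0.22297, 0.17568 (working shown to 5 dp, full precision carried).
Each pᵢ ln pᵢ term: 0.20946×(-1.56323)=-0.32743, 0.16892×(-1.77834)=-0.30039, 0.22297×(-1.50070)=-0.33462, 0.22297×(-1.50070)=-0.33462, 0.17568×(-1.73912)=-0.30552.
Sum = -1.60258, so H' = 1.603.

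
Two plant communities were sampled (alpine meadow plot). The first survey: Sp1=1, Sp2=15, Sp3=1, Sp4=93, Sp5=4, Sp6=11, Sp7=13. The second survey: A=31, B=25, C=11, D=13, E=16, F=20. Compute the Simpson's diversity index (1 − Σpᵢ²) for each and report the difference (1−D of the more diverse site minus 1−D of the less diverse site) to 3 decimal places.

The first survey: N=138, proportions 0.00725, 0.1087, 0.00725, 0.67391, 0.02899, 0.07971, 0.0942, giving 1−D = 0.51785 (working shown to 5 dp, full precision carried).
The second survey: N=116, proportions 0.26724, 0.21552, 0.09483, 0.11207, 0.13793, 0.17241, giving 1−D = 0.81183.
Difference = |0.51785 − 0.81183| = 0.29398, i.e. 0.294 to 3 decimal places.

0.294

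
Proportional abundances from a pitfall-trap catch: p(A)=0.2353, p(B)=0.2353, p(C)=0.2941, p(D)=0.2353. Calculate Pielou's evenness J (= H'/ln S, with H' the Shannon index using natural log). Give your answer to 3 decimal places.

H' = −Σ pᵢ ln pᵢ = −((-0.34045) + (-0.34045) + (-0.35993) + (-0.34045)) = 1.38129 (working shown to 5 dp, full precision carried).
With S = 4 species, ln S = 1.38629, so J = 1.38129/1.38629 = 0.99639, i.e. 0.996 to 3 decimal places.

0.996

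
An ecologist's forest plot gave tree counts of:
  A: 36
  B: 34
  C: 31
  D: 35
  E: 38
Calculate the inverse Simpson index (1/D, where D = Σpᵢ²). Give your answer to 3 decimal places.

4.978

Total N = 36+34+31+35+38 = 174, so the proportions are 0.2068966, 0.1954023, 0.1781609, 0.2011494, 0.2183908 (working shown to 7 dp, full precision carried).
D = 0.2068966² + 0.1954023² + 0.1781609² + 0.2011494² + 0.2183908² = 0.0428062 + 0.0381821 + 0.0317413 + 0.0404611 + 0.0476945 = 0.2008852.
So 1/D = 4.97797, i.e. 4.978 to 3 decimal places.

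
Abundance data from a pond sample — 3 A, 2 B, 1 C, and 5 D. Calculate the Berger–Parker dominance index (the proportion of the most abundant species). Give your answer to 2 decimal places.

Total N = 3+2+1+5 = 11, so the proportions are 0.2727, 0.1818, 0.0909, 0.4545 (working shown to 4 dp, full precision carried).
The largest proportion is 0.4545, i.e. d = 0.45 to 2 decimal places.

0.45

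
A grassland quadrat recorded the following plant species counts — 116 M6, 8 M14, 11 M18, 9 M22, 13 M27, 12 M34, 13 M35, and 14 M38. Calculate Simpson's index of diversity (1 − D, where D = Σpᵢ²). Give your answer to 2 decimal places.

0.63

Total N = 116+8+11+9+13+12+13+14 = 196, so the proportions are 0.5918, 0.0408, 0.0561, 0.0459, 0.0663, 0.0612, 0.0663, 0.0714 (working shown to 4 dp, full precision carried).
D = 0.5918² + 0.0408² + 0.0561² + 0.0459² + 0.0663² + 0.0612² + 0.0663² + 0.0714² = 0.3503 + 0.0017 + 0.0031 + 0.0021 + 0.0044 + 0.0037 + 0.0044 + 0.0051 = 0.3748.
So 1 − D = 0.6252, i.e. 0.63 to 2 decimal places.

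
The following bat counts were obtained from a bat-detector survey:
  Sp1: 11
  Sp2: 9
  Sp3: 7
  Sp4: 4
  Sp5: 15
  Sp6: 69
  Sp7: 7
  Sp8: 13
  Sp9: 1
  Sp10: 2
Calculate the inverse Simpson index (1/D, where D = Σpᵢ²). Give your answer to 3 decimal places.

Total N = 11+9+7+4+15+69+7+13+1+2 = 138, so the proportions are 0.0797101, 0.0652174, 0.0507246, 0.0289855, 0.1086957, 0.5, 0.0507246, 0.0942029, 0.0072464, 0.0144928 (working shown to 7 dp, full precision carried).
D = 0.0797101² + 0.0652174² + 0.0507246² + 0.0289855² + 0.1086957² + 0.5² + 0.0507246² + 0.0942029² + 0.0072464² + 0.0144928² = 0.0063537 + 0.0042533 + 0.0025730 + 0.0008402 + 0.0118147 + 0.2500000 + 0.0025730 + 0.0088742 + 0.0000525 + 0.0002100 = 0.2875446.
So 1/D = 3.47772, i.e. 3.478 to 3 decimal places.

3.478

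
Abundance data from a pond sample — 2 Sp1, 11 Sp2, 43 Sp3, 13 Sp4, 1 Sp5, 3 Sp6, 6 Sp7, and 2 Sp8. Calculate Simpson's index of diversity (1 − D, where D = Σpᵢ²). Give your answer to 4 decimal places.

Total N = 2+11+43+13+1+3+6+2 = 81, so the proportions are 0.024691, 0.135802, 0.530864, 0.160494, 0.012346, 0.037037, 0.074074, 0.024691 (working shown to 6 dp, full precision carried).
D = 0.024691² + 0.135802² + 0.530864² + 0.160494² + 0.012346² + 0.037037² + 0.074074² + 0.024691² = 0.000610 + 0.018442 + 0.281817 + 0.025758 + 0.000152 + 0.001372 + 0.005487 + 0.000610 = 0.334248.
So 1 − D = 0.665752, i.e. 0.6658 to 4 decimal places.

0.6658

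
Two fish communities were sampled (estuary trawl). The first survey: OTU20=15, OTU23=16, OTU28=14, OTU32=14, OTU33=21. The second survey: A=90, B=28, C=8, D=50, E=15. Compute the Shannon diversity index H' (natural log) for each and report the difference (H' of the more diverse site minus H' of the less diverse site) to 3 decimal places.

0.277

The first survey: N=80, proportions 0.1875, 0.2, 0.175, 0.175, 0.2625, giving H' = 1.59689 (working shown to 5 dp, full precision carried).
The second survey: N=191, proportions 0.4712, 0.1466, 0.04188, 0.26178, 0.07853, giving H' = 1.31959.
Difference = |1.59689 − 1.31959| = 0.27730, i.e. 0.277 to 3 decimal places.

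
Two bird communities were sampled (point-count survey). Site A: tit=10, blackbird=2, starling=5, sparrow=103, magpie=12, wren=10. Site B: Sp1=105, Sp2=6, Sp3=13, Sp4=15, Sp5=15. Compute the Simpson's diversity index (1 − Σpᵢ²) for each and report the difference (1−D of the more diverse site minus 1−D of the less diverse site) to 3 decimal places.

0.052

Site A: N=142, proportions 0.07042, 0.01408, 0.03521, 0.72535, 0.08451, 0.07042, giving 1−D = 0.45537 (working shown to 5 dp, full precision carried).
Site B: N=154, proportions 0.68182, 0.03896, 0.08442, 0.0974, 0.0974, giving 1−D = 0.50751.
Difference = |0.45537 − 0.50751| = 0.05214, i.e. 0.052 to 3 decimal places.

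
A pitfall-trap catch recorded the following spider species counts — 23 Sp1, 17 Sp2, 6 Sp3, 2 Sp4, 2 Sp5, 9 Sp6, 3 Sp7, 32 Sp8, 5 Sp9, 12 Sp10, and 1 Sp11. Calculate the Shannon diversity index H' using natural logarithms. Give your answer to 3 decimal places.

Total N = 23+17+6+2+2+9+3+32+5+12+1 = 112, so the proportions are 0.20536, 0.15179, 0.05357, 0.01786, 0.01786, 0.08036, 0.02679, 0.28571, 0.04464, 0.10714, 0.00893 (working shown to 5 dp, full precision carried).
Each pᵢ ln pᵢ term: 0.20536×(-1.58300)=-0.32508, 0.15179×(-1.88529)=-0.28616, 0.05357×(-2.92674)=-0.15679, 0.01786×(-4.02535)=-0.07188, 0.01786×(-4.02535)=-0.07188, 0.08036×(-2.52127)=-0.20260, 0.02679×(-3.61989)=-0.09696, 0.28571×(-1.25276)=-0.35793, 0.04464×(-3.10906)=-0.13880, 0.10714×(-2.23359)=-0.23931, 0.00893×(-4.71850)=-0.04213.
Sum = -1.98953, so H' = 1.990.

1.990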